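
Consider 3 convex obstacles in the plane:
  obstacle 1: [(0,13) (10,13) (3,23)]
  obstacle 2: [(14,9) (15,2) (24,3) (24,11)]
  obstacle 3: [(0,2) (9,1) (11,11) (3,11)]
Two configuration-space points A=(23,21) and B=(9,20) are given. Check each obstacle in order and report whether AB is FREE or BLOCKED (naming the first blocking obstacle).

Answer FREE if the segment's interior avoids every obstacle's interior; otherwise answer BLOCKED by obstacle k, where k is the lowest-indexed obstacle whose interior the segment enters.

Obstacle 1 [(0,13) (10,13) (3,23)]:
  edge (0,13)–(10,13): clear
  edge (10,13)–(3,23): clear
  edge (3,23)–(0,13): clear
  midpoint (16,41/2) outside
  → clear
Obstacle 2 [(14,9) (15,2) (24,3) (24,11)]:
  edge (14,9)–(15,2): clear
  edge (15,2)–(24,3): clear
  edge (24,3)–(24,11): clear
  edge (24,11)–(14,9): clear
  midpoint (16,41/2) outside
  → clear
Obstacle 3 [(0,2) (9,1) (11,11) (3,11)]:
  edge (0,2)–(9,1): clear
  edge (9,1)–(11,11): clear
  edge (11,11)–(3,11): clear
  edge (3,11)–(0,2): clear
  midpoint (16,41/2) outside
  → clear

FREE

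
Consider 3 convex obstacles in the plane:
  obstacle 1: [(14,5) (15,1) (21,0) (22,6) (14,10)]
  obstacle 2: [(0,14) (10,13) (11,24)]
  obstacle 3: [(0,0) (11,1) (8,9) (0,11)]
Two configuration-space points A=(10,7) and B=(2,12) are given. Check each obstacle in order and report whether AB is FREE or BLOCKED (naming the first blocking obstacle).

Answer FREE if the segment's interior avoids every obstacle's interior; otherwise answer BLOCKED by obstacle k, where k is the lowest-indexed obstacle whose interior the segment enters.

Obstacle 1 [(14,5) (15,1) (21,0) (22,6) (14,10)]:
  edge (14,5)–(15,1): clear
  edge (15,1)–(21,0): clear
  edge (21,0)–(22,6): clear
  edge (22,6)–(14,10): clear
  edge (14,10)–(14,5): clear
  midpoint (6,19/2) outside
  → clear
Obstacle 2 [(0,14) (10,13) (11,24)]:
  edge (0,14)–(10,13): clear
  edge (10,13)–(11,24): clear
  edge (11,24)–(0,14): clear
  midpoint (6,19/2) outside
  → clear
Obstacle 3 [(0,0) (11,1) (8,9) (0,11)]:
  edge (0,0)–(11,1): clear
  edge (11,1)–(8,9): crosses AB
  edge (8,9)–(0,11): crosses AB
  edge (0,11)–(0,0): clear
  → BLOCKED

BLOCKED by obstacle 3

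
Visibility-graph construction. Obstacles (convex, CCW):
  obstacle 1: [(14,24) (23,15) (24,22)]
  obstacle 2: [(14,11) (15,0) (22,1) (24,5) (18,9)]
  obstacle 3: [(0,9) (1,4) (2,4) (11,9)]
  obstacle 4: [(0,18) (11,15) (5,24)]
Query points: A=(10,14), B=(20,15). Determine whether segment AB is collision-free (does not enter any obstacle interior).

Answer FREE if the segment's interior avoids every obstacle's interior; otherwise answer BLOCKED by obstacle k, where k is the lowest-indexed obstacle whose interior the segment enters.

FREE

Obstacle 1 [(14,24) (23,15) (24,22)]:
  edge (14,24)–(23,15): clear
  edge (23,15)–(24,22): clear
  edge (24,22)–(14,24): clear
  midpoint (15,29/2) outside
  → clear
Obstacle 2 [(14,11) (15,0) (22,1) (24,5) (18,9)]:
  edge (14,11)–(15,0): clear
  edge (15,0)–(22,1): clear
  edge (22,1)–(24,5): clear
  edge (24,5)–(18,9): clear
  edge (18,9)–(14,11): clear
  midpoint (15,29/2) outside
  → clear
Obstacle 3 [(0,9) (1,4) (2,4) (11,9)]:
  edge (0,9)–(1,4): clear
  edge (1,4)–(2,4): clear
  edge (2,4)–(11,9): clear
  edge (11,9)–(0,9): clear
  midpoint (15,29/2) outside
  → clear
Obstacle 4 [(0,18) (11,15) (5,24)]:
  edge (0,18)–(11,15): clear
  edge (11,15)–(5,24): clear
  edge (5,24)–(0,18): clear
  midpoint (15,29/2) outside
  → clear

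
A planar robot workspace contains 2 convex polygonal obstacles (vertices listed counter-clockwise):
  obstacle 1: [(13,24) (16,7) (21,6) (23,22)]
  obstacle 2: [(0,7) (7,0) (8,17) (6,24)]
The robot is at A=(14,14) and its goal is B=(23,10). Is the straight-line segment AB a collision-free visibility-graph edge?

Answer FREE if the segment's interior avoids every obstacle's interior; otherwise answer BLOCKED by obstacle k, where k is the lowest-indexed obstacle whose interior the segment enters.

BLOCKED by obstacle 1

Obstacle 1 [(13,24) (16,7) (21,6) (23,22)]:
  edge (13,24)–(16,7): crosses AB
  edge (16,7)–(21,6): clear
  edge (21,6)–(23,22): crosses AB
  edge (23,22)–(13,24): clear
  → BLOCKED
Obstacle 2 [(0,7) (7,0) (8,17) (6,24)]:
  edge (0,7)–(7,0): clear
  edge (7,0)–(8,17): clear
  edge (8,17)–(6,24): clear
  edge (6,24)–(0,7): clear
  midpoint (37/2,12) outside
  → clear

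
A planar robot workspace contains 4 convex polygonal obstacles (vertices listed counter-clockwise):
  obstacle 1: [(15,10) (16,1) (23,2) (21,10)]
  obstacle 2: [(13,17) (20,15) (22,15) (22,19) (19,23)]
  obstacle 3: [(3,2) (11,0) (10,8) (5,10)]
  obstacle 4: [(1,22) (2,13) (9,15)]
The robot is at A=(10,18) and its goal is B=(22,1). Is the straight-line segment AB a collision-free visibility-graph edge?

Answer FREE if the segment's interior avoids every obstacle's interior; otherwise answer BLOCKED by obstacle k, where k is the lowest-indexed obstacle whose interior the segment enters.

BLOCKED by obstacle 1

Obstacle 1 [(15,10) (16,1) (23,2) (21,10)]:
  edge (15,10)–(16,1): clear
  edge (16,1)–(23,2): crosses AB
  edge (23,2)–(21,10): clear
  edge (21,10)–(15,10): crosses AB
  → BLOCKED
Obstacle 2 [(13,17) (20,15) (22,15) (22,19) (19,23)]:
  edge (13,17)–(20,15): clear
  edge (20,15)–(22,15): clear
  edge (22,15)–(22,19): clear
  edge (22,19)–(19,23): clear
  edge (19,23)–(13,17): clear
  midpoint (16,19/2) outside
  → clear
Obstacle 3 [(3,2) (11,0) (10,8) (5,10)]:
  edge (3,2)–(11,0): clear
  edge (11,0)–(10,8): clear
  edge (10,8)–(5,10): clear
  edge (5,10)–(3,2): clear
  midpoint (16,19/2) outside
  → clear
Obstacle 4 [(1,22) (2,13) (9,15)]:
  edge (1,22)–(2,13): clear
  edge (2,13)–(9,15): clear
  edge (9,15)–(1,22): clear
  midpoint (16,19/2) outside
  → clear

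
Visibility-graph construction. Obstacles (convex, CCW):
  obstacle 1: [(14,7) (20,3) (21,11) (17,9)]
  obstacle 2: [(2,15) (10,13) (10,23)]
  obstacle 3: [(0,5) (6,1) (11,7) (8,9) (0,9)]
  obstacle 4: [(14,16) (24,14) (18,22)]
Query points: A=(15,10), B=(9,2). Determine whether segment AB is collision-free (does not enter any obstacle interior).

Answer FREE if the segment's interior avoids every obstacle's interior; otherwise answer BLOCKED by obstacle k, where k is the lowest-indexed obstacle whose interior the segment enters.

Obstacle 1 [(14,7) (20,3) (21,11) (17,9)]:
  edge (14,7)–(20,3): clear
  edge (20,3)–(21,11): clear
  edge (21,11)–(17,9): clear
  edge (17,9)–(14,7): clear
  midpoint (12,6) outside
  → clear
Obstacle 2 [(2,15) (10,13) (10,23)]:
  edge (2,15)–(10,13): clear
  edge (10,13)–(10,23): clear
  edge (10,23)–(2,15): clear
  midpoint (12,6) outside
  → clear
Obstacle 3 [(0,5) (6,1) (11,7) (8,9) (0,9)]:
  edge (0,5)–(6,1): clear
  edge (6,1)–(11,7): clear
  edge (11,7)–(8,9): clear
  edge (8,9)–(0,9): clear
  edge (0,9)–(0,5): clear
  midpoint (12,6) outside
  → clear
Obstacle 4 [(14,16) (24,14) (18,22)]:
  edge (14,16)–(24,14): clear
  edge (24,14)–(18,22): clear
  edge (18,22)–(14,16): clear
  midpoint (12,6) outside
  → clear

FREE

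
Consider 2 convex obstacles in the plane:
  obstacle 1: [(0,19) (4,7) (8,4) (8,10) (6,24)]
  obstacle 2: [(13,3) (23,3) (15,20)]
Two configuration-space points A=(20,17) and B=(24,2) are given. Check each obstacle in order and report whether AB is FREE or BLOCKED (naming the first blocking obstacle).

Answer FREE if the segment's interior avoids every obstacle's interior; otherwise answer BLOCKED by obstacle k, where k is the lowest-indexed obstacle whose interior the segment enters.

FREE

Obstacle 1 [(0,19) (4,7) (8,4) (8,10) (6,24)]:
  edge (0,19)–(4,7): clear
  edge (4,7)–(8,4): clear
  edge (8,4)–(8,10): clear
  edge (8,10)–(6,24): clear
  edge (6,24)–(0,19): clear
  midpoint (22,19/2) outside
  → clear
Obstacle 2 [(13,3) (23,3) (15,20)]:
  edge (13,3)–(23,3): clear
  edge (23,3)–(15,20): clear
  edge (15,20)–(13,3): clear
  midpoint (22,19/2) outside
  → clear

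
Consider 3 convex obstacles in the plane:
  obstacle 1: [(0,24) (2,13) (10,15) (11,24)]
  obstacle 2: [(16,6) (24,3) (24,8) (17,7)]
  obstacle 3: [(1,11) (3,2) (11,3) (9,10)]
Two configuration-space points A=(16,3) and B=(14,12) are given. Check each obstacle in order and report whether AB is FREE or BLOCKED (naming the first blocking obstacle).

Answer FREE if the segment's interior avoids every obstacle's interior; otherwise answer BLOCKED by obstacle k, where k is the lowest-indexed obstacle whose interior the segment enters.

Obstacle 1 [(0,24) (2,13) (10,15) (11,24)]:
  edge (0,24)–(2,13): clear
  edge (2,13)–(10,15): clear
  edge (10,15)–(11,24): clear
  edge (11,24)–(0,24): clear
  midpoint (15,15/2) outside
  → clear
Obstacle 2 [(16,6) (24,3) (24,8) (17,7)]:
  edge (16,6)–(24,3): clear
  edge (24,3)–(24,8): clear
  edge (24,8)–(17,7): clear
  edge (17,7)–(16,6): clear
  midpoint (15,15/2) outside
  → clear
Obstacle 3 [(1,11) (3,2) (11,3) (9,10)]:
  edge (1,11)–(3,2): clear
  edge (3,2)–(11,3): clear
  edge (11,3)–(9,10): clear
  edge (9,10)–(1,11): clear
  midpoint (15,15/2) outside
  → clear

FREE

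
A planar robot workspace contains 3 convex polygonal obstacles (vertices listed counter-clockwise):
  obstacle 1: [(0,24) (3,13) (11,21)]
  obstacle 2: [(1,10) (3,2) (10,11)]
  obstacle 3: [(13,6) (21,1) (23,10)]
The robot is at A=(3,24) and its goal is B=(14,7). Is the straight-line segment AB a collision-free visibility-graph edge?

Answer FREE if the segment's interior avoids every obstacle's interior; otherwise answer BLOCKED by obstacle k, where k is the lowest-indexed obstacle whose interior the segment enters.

Obstacle 1 [(0,24) (3,13) (11,21)]:
  edge (0,24)–(3,13): clear
  edge (3,13)–(11,21): crosses AB
  edge (11,21)–(0,24): crosses AB
  → BLOCKED
Obstacle 2 [(1,10) (3,2) (10,11)]:
  edge (1,10)–(3,2): clear
  edge (3,2)–(10,11): clear
  edge (10,11)–(1,10): clear
  midpoint (17/2,31/2) outside
  → clear
Obstacle 3 [(13,6) (21,1) (23,10)]:
  edge (13,6)–(21,1): clear
  edge (21,1)–(23,10): clear
  edge (23,10)–(13,6): clear
  midpoint (17/2,31/2) outside
  → clear

BLOCKED by obstacle 1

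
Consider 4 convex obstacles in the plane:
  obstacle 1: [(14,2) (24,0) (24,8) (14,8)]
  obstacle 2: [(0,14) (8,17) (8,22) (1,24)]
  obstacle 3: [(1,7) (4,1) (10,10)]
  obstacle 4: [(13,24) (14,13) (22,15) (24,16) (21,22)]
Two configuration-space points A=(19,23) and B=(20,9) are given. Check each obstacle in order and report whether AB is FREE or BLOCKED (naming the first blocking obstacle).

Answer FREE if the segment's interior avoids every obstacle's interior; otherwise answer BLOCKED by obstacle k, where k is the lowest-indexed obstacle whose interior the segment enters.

Obstacle 1 [(14,2) (24,0) (24,8) (14,8)]:
  edge (14,2)–(24,0): clear
  edge (24,0)–(24,8): clear
  edge (24,8)–(14,8): clear
  edge (14,8)–(14,2): clear
  midpoint (39/2,16) outside
  → clear
Obstacle 2 [(0,14) (8,17) (8,22) (1,24)]:
  edge (0,14)–(8,17): clear
  edge (8,17)–(8,22): clear
  edge (8,22)–(1,24): clear
  edge (1,24)–(0,14): clear
  midpoint (39/2,16) outside
  → clear
Obstacle 3 [(1,7) (4,1) (10,10)]:
  edge (1,7)–(4,1): clear
  edge (4,1)–(10,10): clear
  edge (10,10)–(1,7): clear
  midpoint (39/2,16) outside
  → clear
Obstacle 4 [(13,24) (14,13) (22,15) (24,16) (21,22)]:
  edge (13,24)–(14,13): clear
  edge (14,13)–(22,15): crosses AB
  edge (22,15)–(24,16): clear
  edge (24,16)–(21,22): clear
  edge (21,22)–(13,24): crosses AB
  → BLOCKED

BLOCKED by obstacle 4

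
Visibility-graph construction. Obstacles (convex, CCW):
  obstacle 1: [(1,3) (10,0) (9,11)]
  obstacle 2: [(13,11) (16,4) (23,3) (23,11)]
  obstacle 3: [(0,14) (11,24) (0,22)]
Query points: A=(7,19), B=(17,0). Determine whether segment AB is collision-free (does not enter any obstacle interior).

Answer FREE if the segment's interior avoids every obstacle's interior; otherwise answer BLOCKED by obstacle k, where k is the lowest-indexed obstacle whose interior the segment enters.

FREE

Obstacle 1 [(1,3) (10,0) (9,11)]:
  edge (1,3)–(10,0): clear
  edge (10,0)–(9,11): clear
  edge (9,11)–(1,3): clear
  midpoint (12,19/2) outside
  → clear
Obstacle 2 [(13,11) (16,4) (23,3) (23,11)]:
  edge (13,11)–(16,4): clear
  edge (16,4)–(23,3): clear
  edge (23,3)–(23,11): clear
  edge (23,11)–(13,11): clear
  midpoint (12,19/2) outside
  → clear
Obstacle 3 [(0,14) (11,24) (0,22)]:
  edge (0,14)–(11,24): clear
  edge (11,24)–(0,22): clear
  edge (0,22)–(0,14): clear
  midpoint (12,19/2) outside
  → clear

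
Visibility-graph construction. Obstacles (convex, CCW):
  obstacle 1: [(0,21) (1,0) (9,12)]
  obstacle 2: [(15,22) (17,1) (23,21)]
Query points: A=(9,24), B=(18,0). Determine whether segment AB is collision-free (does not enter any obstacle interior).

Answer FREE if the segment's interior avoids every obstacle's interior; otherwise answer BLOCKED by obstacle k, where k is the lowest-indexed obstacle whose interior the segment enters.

Obstacle 1 [(0,21) (1,0) (9,12)]:
  edge (0,21)–(1,0): clear
  edge (1,0)–(9,12): clear
  edge (9,12)–(0,21): clear
  midpoint (27/2,12) outside
  → clear
Obstacle 2 [(15,22) (17,1) (23,21)]:
  edge (15,22)–(17,1): crosses AB
  edge (17,1)–(23,21): crosses AB
  edge (23,21)–(15,22): clear
  → BLOCKED

BLOCKED by obstacle 2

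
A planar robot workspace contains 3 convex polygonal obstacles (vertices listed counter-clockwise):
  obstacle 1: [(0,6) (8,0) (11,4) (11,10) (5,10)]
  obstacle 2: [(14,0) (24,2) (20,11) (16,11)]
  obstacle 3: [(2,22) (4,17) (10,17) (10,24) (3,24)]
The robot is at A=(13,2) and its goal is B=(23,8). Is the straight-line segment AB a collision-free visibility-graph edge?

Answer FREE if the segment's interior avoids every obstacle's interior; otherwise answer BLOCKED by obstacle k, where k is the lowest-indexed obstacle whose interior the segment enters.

Obstacle 1 [(0,6) (8,0) (11,4) (11,10) (5,10)]:
  edge (0,6)–(8,0): clear
  edge (8,0)–(11,4): clear
  edge (11,4)–(11,10): clear
  edge (11,10)–(5,10): clear
  edge (5,10)–(0,6): clear
  midpoint (18,5) outside
  → clear
Obstacle 2 [(14,0) (24,2) (20,11) (16,11)]:
  edge (14,0)–(24,2): clear
  edge (24,2)–(20,11): crosses AB
  edge (20,11)–(16,11): clear
  edge (16,11)–(14,0): crosses AB
  → BLOCKED
Obstacle 3 [(2,22) (4,17) (10,17) (10,24) (3,24)]:
  edge (2,22)–(4,17): clear
  edge (4,17)–(10,17): clear
  edge (10,17)–(10,24): clear
  edge (10,24)–(3,24): clear
  edge (3,24)–(2,22): clear
  midpoint (18,5) outside
  → clear

BLOCKED by obstacle 2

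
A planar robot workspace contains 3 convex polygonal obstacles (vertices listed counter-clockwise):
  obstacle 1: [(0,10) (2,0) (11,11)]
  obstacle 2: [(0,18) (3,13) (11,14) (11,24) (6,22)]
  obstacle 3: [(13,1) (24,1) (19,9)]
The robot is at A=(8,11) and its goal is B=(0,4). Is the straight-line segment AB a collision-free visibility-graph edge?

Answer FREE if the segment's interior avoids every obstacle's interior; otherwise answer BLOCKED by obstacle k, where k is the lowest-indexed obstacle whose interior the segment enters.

BLOCKED by obstacle 1

Obstacle 1 [(0,10) (2,0) (11,11)]:
  edge (0,10)–(2,0): crosses AB
  edge (2,0)–(11,11): clear
  edge (11,11)–(0,10): crosses AB
  → BLOCKED
Obstacle 2 [(0,18) (3,13) (11,14) (11,24) (6,22)]:
  edge (0,18)–(3,13): clear
  edge (3,13)–(11,14): clear
  edge (11,14)–(11,24): clear
  edge (11,24)–(6,22): clear
  edge (6,22)–(0,18): clear
  midpoint (4,15/2) outside
  → clear
Obstacle 3 [(13,1) (24,1) (19,9)]:
  edge (13,1)–(24,1): clear
  edge (24,1)–(19,9): clear
  edge (19,9)–(13,1): clear
  midpoint (4,15/2) outside
  → clear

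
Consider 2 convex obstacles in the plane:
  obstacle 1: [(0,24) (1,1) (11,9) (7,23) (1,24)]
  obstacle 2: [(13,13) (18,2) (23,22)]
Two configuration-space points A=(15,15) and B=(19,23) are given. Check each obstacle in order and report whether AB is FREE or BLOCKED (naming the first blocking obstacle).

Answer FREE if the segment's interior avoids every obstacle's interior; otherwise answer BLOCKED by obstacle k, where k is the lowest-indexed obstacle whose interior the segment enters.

FREE

Obstacle 1 [(0,24) (1,1) (11,9) (7,23) (1,24)]:
  edge (0,24)–(1,1): clear
  edge (1,1)–(11,9): clear
  edge (11,9)–(7,23): clear
  edge (7,23)–(1,24): clear
  edge (1,24)–(0,24): clear
  midpoint (17,19) outside
  → clear
Obstacle 2 [(13,13) (18,2) (23,22)]:
  edge (13,13)–(18,2): clear
  edge (18,2)–(23,22): clear
  edge (23,22)–(13,13): clear
  midpoint (17,19) outside
  → clear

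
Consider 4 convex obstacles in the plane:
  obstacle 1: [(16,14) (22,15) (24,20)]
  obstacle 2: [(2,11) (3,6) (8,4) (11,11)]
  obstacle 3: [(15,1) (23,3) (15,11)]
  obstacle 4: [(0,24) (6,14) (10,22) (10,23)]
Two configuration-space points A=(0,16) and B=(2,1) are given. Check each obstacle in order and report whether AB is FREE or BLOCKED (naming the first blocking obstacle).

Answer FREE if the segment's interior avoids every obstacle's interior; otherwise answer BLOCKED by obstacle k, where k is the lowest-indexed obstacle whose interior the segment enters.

Obstacle 1 [(16,14) (22,15) (24,20)]:
  edge (16,14)–(22,15): clear
  edge (22,15)–(24,20): clear
  edge (24,20)–(16,14): clear
  midpoint (1,17/2) outside
  → clear
Obstacle 2 [(2,11) (3,6) (8,4) (11,11)]:
  edge (2,11)–(3,6): clear
  edge (3,6)–(8,4): clear
  edge (8,4)–(11,11): clear
  edge (11,11)–(2,11): clear
  midpoint (1,17/2) outside
  → clear
Obstacle 3 [(15,1) (23,3) (15,11)]:
  edge (15,1)–(23,3): clear
  edge (23,3)–(15,11): clear
  edge (15,11)–(15,1): clear
  midpoint (1,17/2) outside
  → clear
Obstacle 4 [(0,24) (6,14) (10,22) (10,23)]:
  edge (0,24)–(6,14): clear
  edge (6,14)–(10,22): clear
  edge (10,22)–(10,23): clear
  edge (10,23)–(0,24): clear
  midpoint (1,17/2) outside
  → clear

FREE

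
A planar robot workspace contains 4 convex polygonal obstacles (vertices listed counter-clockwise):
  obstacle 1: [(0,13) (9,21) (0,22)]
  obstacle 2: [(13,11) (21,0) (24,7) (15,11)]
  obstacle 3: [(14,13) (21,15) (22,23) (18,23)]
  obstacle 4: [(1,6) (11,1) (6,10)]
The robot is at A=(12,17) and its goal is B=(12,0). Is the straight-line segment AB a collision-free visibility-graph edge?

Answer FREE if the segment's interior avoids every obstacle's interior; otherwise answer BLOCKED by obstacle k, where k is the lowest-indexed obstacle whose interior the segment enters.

FREE

Obstacle 1 [(0,13) (9,21) (0,22)]:
  edge (0,13)–(9,21): clear
  edge (9,21)–(0,22): clear
  edge (0,22)–(0,13): clear
  midpoint (12,17/2) outside
  → clear
Obstacle 2 [(13,11) (21,0) (24,7) (15,11)]:
  edge (13,11)–(21,0): clear
  edge (21,0)–(24,7): clear
  edge (24,7)–(15,11): clear
  edge (15,11)–(13,11): clear
  midpoint (12,17/2) outside
  → clear
Obstacle 3 [(14,13) (21,15) (22,23) (18,23)]:
  edge (14,13)–(21,15): clear
  edge (21,15)–(22,23): clear
  edge (22,23)–(18,23): clear
  edge (18,23)–(14,13): clear
  midpoint (12,17/2) outside
  → clear
Obstacle 4 [(1,6) (11,1) (6,10)]:
  edge (1,6)–(11,1): clear
  edge (11,1)–(6,10): clear
  edge (6,10)–(1,6): clear
  midpoint (12,17/2) outside
  → clear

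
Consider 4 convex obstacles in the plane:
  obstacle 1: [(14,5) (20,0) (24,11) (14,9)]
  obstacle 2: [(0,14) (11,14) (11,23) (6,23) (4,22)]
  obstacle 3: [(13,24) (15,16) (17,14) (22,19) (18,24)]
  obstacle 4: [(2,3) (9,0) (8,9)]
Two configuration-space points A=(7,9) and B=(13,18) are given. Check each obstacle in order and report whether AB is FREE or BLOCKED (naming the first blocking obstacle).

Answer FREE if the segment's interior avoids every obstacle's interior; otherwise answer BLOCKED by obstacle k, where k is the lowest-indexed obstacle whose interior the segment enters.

BLOCKED by obstacle 2

Obstacle 1 [(14,5) (20,0) (24,11) (14,9)]:
  edge (14,5)–(20,0): clear
  edge (20,0)–(24,11): clear
  edge (24,11)–(14,9): clear
  edge (14,9)–(14,5): clear
  midpoint (10,27/2) outside
  → clear
Obstacle 2 [(0,14) (11,14) (11,23) (6,23) (4,22)]:
  edge (0,14)–(11,14): crosses AB
  edge (11,14)–(11,23): crosses AB
  edge (11,23)–(6,23): clear
  edge (6,23)–(4,22): clear
  edge (4,22)–(0,14): clear
  → BLOCKED
Obstacle 3 [(13,24) (15,16) (17,14) (22,19) (18,24)]:
  edge (13,24)–(15,16): clear
  edge (15,16)–(17,14): clear
  edge (17,14)–(22,19): clear
  edge (22,19)–(18,24): clear
  edge (18,24)–(13,24): clear
  midpoint (10,27/2) outside
  → clear
Obstacle 4 [(2,3) (9,0) (8,9)]:
  edge (2,3)–(9,0): clear
  edge (9,0)–(8,9): clear
  edge (8,9)–(2,3): clear
  midpoint (10,27/2) outside
  → clear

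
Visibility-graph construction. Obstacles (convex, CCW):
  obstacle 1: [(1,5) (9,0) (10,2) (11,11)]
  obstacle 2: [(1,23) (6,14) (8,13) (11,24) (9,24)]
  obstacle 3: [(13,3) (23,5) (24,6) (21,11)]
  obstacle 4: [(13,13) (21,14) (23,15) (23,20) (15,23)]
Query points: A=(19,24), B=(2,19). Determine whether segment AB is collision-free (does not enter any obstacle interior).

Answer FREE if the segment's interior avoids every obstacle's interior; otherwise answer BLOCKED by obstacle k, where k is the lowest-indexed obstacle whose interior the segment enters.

BLOCKED by obstacle 2

Obstacle 1 [(1,5) (9,0) (10,2) (11,11)]:
  edge (1,5)–(9,0): clear
  edge (9,0)–(10,2): clear
  edge (10,2)–(11,11): clear
  edge (11,11)–(1,5): clear
  midpoint (21/2,43/2) outside
  → clear
Obstacle 2 [(1,23) (6,14) (8,13) (11,24) (9,24)]:
  edge (1,23)–(6,14): crosses AB
  edge (6,14)–(8,13): clear
  edge (8,13)–(11,24): crosses AB
  edge (11,24)–(9,24): clear
  edge (9,24)–(1,23): clear
  → BLOCKED
Obstacle 3 [(13,3) (23,5) (24,6) (21,11)]:
  edge (13,3)–(23,5): clear
  edge (23,5)–(24,6): clear
  edge (24,6)–(21,11): clear
  edge (21,11)–(13,3): clear
  midpoint (21/2,43/2) outside
  → clear
Obstacle 4 [(13,13) (21,14) (23,15) (23,20) (15,23)]:
  edge (13,13)–(21,14): clear
  edge (21,14)–(23,15): clear
  edge (23,15)–(23,20): clear
  edge (23,20)–(15,23): crosses AB
  edge (15,23)–(13,13): crosses AB
  → BLOCKED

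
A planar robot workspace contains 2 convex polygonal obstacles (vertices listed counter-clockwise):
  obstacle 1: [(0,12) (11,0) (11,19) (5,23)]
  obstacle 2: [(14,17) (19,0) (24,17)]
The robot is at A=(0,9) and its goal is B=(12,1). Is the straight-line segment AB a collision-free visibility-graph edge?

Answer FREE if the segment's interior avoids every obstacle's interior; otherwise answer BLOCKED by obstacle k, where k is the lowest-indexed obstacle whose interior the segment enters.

Obstacle 1 [(0,12) (11,0) (11,19) (5,23)]:
  edge (0,12)–(11,0): crosses AB
  edge (11,0)–(11,19): crosses AB
  edge (11,19)–(5,23): clear
  edge (5,23)–(0,12): clear
  → BLOCKED
Obstacle 2 [(14,17) (19,0) (24,17)]:
  edge (14,17)–(19,0): clear
  edge (19,0)–(24,17): clear
  edge (24,17)–(14,17): clear
  midpoint (6,5) outside
  → clear

BLOCKED by obstacle 1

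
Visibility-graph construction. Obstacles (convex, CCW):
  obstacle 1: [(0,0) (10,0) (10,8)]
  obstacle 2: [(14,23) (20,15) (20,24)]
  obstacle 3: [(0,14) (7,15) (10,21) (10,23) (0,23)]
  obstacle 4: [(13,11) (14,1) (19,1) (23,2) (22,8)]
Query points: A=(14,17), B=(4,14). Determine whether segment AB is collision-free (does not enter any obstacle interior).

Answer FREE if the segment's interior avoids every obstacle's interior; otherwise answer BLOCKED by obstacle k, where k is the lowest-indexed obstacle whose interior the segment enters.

FREE

Obstacle 1 [(0,0) (10,0) (10,8)]:
  edge (0,0)–(10,0): clear
  edge (10,0)–(10,8): clear
  edge (10,8)–(0,0): clear
  midpoint (9,31/2) outside
  → clear
Obstacle 2 [(14,23) (20,15) (20,24)]:
  edge (14,23)–(20,15): clear
  edge (20,15)–(20,24): clear
  edge (20,24)–(14,23): clear
  midpoint (9,31/2) outside
  → clear
Obstacle 3 [(0,14) (7,15) (10,21) (10,23) (0,23)]:
  edge (0,14)–(7,15): clear
  edge (7,15)–(10,21): clear
  edge (10,21)–(10,23): clear
  edge (10,23)–(0,23): clear
  edge (0,23)–(0,14): clear
  midpoint (9,31/2) outside
  → clear
Obstacle 4 [(13,11) (14,1) (19,1) (23,2) (22,8)]:
  edge (13,11)–(14,1): clear
  edge (14,1)–(19,1): clear
  edge (19,1)–(23,2): clear
  edge (23,2)–(22,8): clear
  edge (22,8)–(13,11): clear
  midpoint (9,31/2) outside
  → clear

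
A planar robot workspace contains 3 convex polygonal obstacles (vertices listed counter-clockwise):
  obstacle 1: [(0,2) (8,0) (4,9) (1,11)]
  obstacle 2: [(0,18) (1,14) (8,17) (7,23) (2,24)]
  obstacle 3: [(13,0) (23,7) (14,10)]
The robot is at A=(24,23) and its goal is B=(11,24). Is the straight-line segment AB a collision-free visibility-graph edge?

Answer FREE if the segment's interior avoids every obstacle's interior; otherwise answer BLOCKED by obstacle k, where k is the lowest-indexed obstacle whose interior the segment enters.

Obstacle 1 [(0,2) (8,0) (4,9) (1,11)]:
  edge (0,2)–(8,0): clear
  edge (8,0)–(4,9): clear
  edge (4,9)–(1,11): clear
  edge (1,11)–(0,2): clear
  midpoint (35/2,47/2) outside
  → clear
Obstacle 2 [(0,18) (1,14) (8,17) (7,23) (2,24)]:
  edge (0,18)–(1,14): clear
  edge (1,14)–(8,17): clear
  edge (8,17)–(7,23): clear
  edge (7,23)–(2,24): clear
  edge (2,24)–(0,18): clear
  midpoint (35/2,47/2) outside
  → clear
Obstacle 3 [(13,0) (23,7) (14,10)]:
  edge (13,0)–(23,7): clear
  edge (23,7)–(14,10): clear
  edge (14,10)–(13,0): clear
  midpoint (35/2,47/2) outside
  → clear

FREE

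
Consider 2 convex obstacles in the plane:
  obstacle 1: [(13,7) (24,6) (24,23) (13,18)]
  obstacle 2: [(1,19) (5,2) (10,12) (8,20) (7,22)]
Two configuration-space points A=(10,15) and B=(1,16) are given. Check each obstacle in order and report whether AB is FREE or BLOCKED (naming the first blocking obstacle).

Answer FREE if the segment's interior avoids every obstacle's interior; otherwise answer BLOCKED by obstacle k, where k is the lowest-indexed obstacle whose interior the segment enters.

BLOCKED by obstacle 2

Obstacle 1 [(13,7) (24,6) (24,23) (13,18)]:
  edge (13,7)–(24,6): clear
  edge (24,6)–(24,23): clear
  edge (24,23)–(13,18): clear
  edge (13,18)–(13,7): clear
  midpoint (11/2,31/2) outside
  → clear
Obstacle 2 [(1,19) (5,2) (10,12) (8,20) (7,22)]:
  edge (1,19)–(5,2): crosses AB
  edge (5,2)–(10,12): clear
  edge (10,12)–(8,20): crosses AB
  edge (8,20)–(7,22): clear
  edge (7,22)–(1,19): clear
  → BLOCKED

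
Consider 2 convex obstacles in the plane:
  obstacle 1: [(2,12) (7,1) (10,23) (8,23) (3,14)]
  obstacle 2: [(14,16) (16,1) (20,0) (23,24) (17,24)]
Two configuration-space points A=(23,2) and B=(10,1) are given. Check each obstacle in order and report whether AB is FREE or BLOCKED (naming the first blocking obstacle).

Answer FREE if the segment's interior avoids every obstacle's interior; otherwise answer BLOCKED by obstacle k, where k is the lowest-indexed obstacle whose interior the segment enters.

Obstacle 1 [(2,12) (7,1) (10,23) (8,23) (3,14)]:
  edge (2,12)–(7,1): clear
  edge (7,1)–(10,23): clear
  edge (10,23)–(8,23): clear
  edge (8,23)–(3,14): clear
  edge (3,14)–(2,12): clear
  midpoint (33/2,3/2) outside
  → clear
Obstacle 2 [(14,16) (16,1) (20,0) (23,24) (17,24)]:
  edge (14,16)–(16,1): crosses AB
  edge (16,1)–(20,0): clear
  edge (20,0)–(23,24): crosses AB
  edge (23,24)–(17,24): clear
  edge (17,24)–(14,16): clear
  → BLOCKED

BLOCKED by obstacle 2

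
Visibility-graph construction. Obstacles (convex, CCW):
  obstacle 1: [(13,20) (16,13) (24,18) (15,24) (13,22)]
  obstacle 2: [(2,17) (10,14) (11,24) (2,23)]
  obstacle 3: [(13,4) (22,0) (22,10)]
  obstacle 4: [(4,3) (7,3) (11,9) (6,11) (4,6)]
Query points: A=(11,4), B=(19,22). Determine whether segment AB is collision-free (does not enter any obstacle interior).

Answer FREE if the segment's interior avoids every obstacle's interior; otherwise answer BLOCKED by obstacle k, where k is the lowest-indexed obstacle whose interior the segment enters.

BLOCKED by obstacle 1

Obstacle 1 [(13,20) (16,13) (24,18) (15,24) (13,22)]:
  edge (13,20)–(16,13): crosses AB
  edge (16,13)–(24,18): clear
  edge (24,18)–(15,24): crosses AB
  edge (15,24)–(13,22): clear
  edge (13,22)–(13,20): clear
  → BLOCKED
Obstacle 2 [(2,17) (10,14) (11,24) (2,23)]:
  edge (2,17)–(10,14): clear
  edge (10,14)–(11,24): clear
  edge (11,24)–(2,23): clear
  edge (2,23)–(2,17): clear
  midpoint (15,13) outside
  → clear
Obstacle 3 [(13,4) (22,0) (22,10)]:
  edge (13,4)–(22,0): clear
  edge (22,0)–(22,10): clear
  edge (22,10)–(13,4): clear
  midpoint (15,13) outside
  → clear
Obstacle 4 [(4,3) (7,3) (11,9) (6,11) (4,6)]:
  edge (4,3)–(7,3): clear
  edge (7,3)–(11,9): clear
  edge (11,9)–(6,11): clear
  edge (6,11)–(4,6): clear
  edge (4,6)–(4,3): clear
  midpoint (15,13) outside
  → clear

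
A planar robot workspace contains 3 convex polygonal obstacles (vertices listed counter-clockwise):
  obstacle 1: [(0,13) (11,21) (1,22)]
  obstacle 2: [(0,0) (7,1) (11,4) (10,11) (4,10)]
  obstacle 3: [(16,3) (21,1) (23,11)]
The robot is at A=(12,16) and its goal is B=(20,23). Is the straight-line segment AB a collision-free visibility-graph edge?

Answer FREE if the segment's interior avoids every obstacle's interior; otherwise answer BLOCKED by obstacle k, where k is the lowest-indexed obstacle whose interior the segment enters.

FREE

Obstacle 1 [(0,13) (11,21) (1,22)]:
  edge (0,13)–(11,21): clear
  edge (11,21)–(1,22): clear
  edge (1,22)–(0,13): clear
  midpoint (16,39/2) outside
  → clear
Obstacle 2 [(0,0) (7,1) (11,4) (10,11) (4,10)]:
  edge (0,0)–(7,1): clear
  edge (7,1)–(11,4): clear
  edge (11,4)–(10,11): clear
  edge (10,11)–(4,10): clear
  edge (4,10)–(0,0): clear
  midpoint (16,39/2) outside
  → clear
Obstacle 3 [(16,3) (21,1) (23,11)]:
  edge (16,3)–(21,1): clear
  edge (21,1)–(23,11): clear
  edge (23,11)–(16,3): clear
  midpoint (16,39/2) outside
  → clear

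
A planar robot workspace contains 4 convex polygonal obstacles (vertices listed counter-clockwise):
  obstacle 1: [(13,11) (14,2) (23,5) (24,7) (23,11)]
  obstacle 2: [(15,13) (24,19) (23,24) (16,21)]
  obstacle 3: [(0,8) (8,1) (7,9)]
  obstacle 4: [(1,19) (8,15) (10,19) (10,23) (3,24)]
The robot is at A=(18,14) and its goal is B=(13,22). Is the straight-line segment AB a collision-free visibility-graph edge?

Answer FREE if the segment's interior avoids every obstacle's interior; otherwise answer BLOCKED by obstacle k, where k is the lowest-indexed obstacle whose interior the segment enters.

BLOCKED by obstacle 2

Obstacle 1 [(13,11) (14,2) (23,5) (24,7) (23,11)]:
  edge (13,11)–(14,2): clear
  edge (14,2)–(23,5): clear
  edge (23,5)–(24,7): clear
  edge (24,7)–(23,11): clear
  edge (23,11)–(13,11): clear
  midpoint (31/2,18) outside
  → clear
Obstacle 2 [(15,13) (24,19) (23,24) (16,21)]:
  edge (15,13)–(24,19): crosses AB
  edge (24,19)–(23,24): clear
  edge (23,24)–(16,21): clear
  edge (16,21)–(15,13): crosses AB
  → BLOCKED
Obstacle 3 [(0,8) (8,1) (7,9)]:
  edge (0,8)–(8,1): clear
  edge (8,1)–(7,9): clear
  edge (7,9)–(0,8): clear
  midpoint (31/2,18) outside
  → clear
Obstacle 4 [(1,19) (8,15) (10,19) (10,23) (3,24)]:
  edge (1,19)–(8,15): clear
  edge (8,15)–(10,19): clear
  edge (10,19)–(10,23): clear
  edge (10,23)–(3,24): clear
  edge (3,24)–(1,19): clear
  midpoint (31/2,18) outside
  → clear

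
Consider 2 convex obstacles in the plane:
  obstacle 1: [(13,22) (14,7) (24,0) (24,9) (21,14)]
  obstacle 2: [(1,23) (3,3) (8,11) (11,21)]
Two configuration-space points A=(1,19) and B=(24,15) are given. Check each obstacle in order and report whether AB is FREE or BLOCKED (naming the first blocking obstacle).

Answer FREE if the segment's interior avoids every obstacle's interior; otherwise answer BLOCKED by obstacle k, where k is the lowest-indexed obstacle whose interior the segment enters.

Obstacle 1 [(13,22) (14,7) (24,0) (24,9) (21,14)]:
  edge (13,22)–(14,7): crosses AB
  edge (14,7)–(24,0): clear
  edge (24,0)–(24,9): clear
  edge (24,9)–(21,14): clear
  edge (21,14)–(13,22): crosses AB
  → BLOCKED
Obstacle 2 [(1,23) (3,3) (8,11) (11,21)]:
  edge (1,23)–(3,3): crosses AB
  edge (3,3)–(8,11): clear
  edge (8,11)–(11,21): crosses AB
  edge (11,21)–(1,23): clear
  → BLOCKED

BLOCKED by obstacle 1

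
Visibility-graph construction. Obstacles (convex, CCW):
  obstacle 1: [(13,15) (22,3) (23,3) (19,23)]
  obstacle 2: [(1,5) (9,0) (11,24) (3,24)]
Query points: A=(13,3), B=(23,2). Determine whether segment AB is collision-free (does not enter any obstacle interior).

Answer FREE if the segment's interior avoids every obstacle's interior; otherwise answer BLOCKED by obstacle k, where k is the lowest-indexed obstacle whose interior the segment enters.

Obstacle 1 [(13,15) (22,3) (23,3) (19,23)]:
  edge (13,15)–(22,3): clear
  edge (22,3)–(23,3): clear
  edge (23,3)–(19,23): clear
  edge (19,23)–(13,15): clear
  midpoint (18,5/2) outside
  → clear
Obstacle 2 [(1,5) (9,0) (11,24) (3,24)]:
  edge (1,5)–(9,0): clear
  edge (9,0)–(11,24): clear
  edge (11,24)–(3,24): clear
  edge (3,24)–(1,5): clear
  midpoint (18,5/2) outside
  → clear

FREE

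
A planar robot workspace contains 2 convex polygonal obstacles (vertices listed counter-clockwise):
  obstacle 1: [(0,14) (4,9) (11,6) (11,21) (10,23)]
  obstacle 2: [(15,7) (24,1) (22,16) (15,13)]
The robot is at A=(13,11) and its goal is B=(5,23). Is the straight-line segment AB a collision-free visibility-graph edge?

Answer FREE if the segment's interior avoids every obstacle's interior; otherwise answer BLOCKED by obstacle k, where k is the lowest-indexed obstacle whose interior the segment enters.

Obstacle 1 [(0,14) (4,9) (11,6) (11,21) (10,23)]:
  edge (0,14)–(4,9): clear
  edge (4,9)–(11,6): clear
  edge (11,6)–(11,21): crosses AB
  edge (11,21)–(10,23): clear
  edge (10,23)–(0,14): crosses AB
  → BLOCKED
Obstacle 2 [(15,7) (24,1) (22,16) (15,13)]:
  edge (15,7)–(24,1): clear
  edge (24,1)–(22,16): clear
  edge (22,16)–(15,13): clear
  edge (15,13)–(15,7): clear
  midpoint (9,17) outside
  → clear

BLOCKED by obstacle 1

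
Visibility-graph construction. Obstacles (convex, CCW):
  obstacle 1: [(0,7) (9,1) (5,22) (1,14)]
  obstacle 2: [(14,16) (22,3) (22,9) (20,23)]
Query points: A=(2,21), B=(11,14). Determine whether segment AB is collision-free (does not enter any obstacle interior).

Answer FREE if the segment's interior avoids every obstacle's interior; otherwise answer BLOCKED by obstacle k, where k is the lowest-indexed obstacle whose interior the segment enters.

Obstacle 1 [(0,7) (9,1) (5,22) (1,14)]:
  edge (0,7)–(9,1): clear
  edge (9,1)–(5,22): crosses AB
  edge (5,22)–(1,14): crosses AB
  edge (1,14)–(0,7): clear
  → BLOCKED
Obstacle 2 [(14,16) (22,3) (22,9) (20,23)]:
  edge (14,16)–(22,3): clear
  edge (22,3)–(22,9): clear
  edge (22,9)–(20,23): clear
  edge (20,23)–(14,16): clear
  midpoint (13/2,35/2) outside
  → clear

BLOCKED by obstacle 1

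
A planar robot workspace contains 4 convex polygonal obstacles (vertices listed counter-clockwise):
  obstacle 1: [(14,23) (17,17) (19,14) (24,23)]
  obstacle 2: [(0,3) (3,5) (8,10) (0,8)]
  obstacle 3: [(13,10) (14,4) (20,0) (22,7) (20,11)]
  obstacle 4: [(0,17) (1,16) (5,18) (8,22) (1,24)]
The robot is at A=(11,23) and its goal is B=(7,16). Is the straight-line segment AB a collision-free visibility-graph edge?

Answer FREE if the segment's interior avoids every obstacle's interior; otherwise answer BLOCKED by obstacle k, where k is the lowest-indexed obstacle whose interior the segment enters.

Obstacle 1 [(14,23) (17,17) (19,14) (24,23)]:
  edge (14,23)–(17,17): clear
  edge (17,17)–(19,14): clear
  edge (19,14)–(24,23): clear
  edge (24,23)–(14,23): clear
  midpoint (9,39/2) outside
  → clear
Obstacle 2 [(0,3) (3,5) (8,10) (0,8)]:
  edge (0,3)–(3,5): clear
  edge (3,5)–(8,10): clear
  edge (8,10)–(0,8): clear
  edge (0,8)–(0,3): clear
  midpoint (9,39/2) outside
  → clear
Obstacle 3 [(13,10) (14,4) (20,0) (22,7) (20,11)]:
  edge (13,10)–(14,4): clear
  edge (14,4)–(20,0): clear
  edge (20,0)–(22,7): clear
  edge (22,7)–(20,11): clear
  edge (20,11)–(13,10): clear
  midpoint (9,39/2) outside
  → clear
Obstacle 4 [(0,17) (1,16) (5,18) (8,22) (1,24)]:
  edge (0,17)–(1,16): clear
  edge (1,16)–(5,18): clear
  edge (5,18)–(8,22): clear
  edge (8,22)–(1,24): clear
  edge (1,24)–(0,17): clear
  midpoint (9,39/2) outside
  → clear

FREE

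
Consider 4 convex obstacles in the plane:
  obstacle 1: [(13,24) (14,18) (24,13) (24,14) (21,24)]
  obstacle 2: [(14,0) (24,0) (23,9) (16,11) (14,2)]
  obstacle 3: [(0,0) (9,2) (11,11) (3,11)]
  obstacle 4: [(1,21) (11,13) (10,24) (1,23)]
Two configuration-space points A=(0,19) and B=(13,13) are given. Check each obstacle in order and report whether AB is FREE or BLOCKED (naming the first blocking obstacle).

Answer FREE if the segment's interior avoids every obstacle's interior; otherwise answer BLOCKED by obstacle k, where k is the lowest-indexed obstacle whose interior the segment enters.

BLOCKED by obstacle 4

Obstacle 1 [(13,24) (14,18) (24,13) (24,14) (21,24)]:
  edge (13,24)–(14,18): clear
  edge (14,18)–(24,13): clear
  edge (24,13)–(24,14): clear
  edge (24,14)–(21,24): clear
  edge (21,24)–(13,24): clear
  midpoint (13/2,16) outside
  → clear
Obstacle 2 [(14,0) (24,0) (23,9) (16,11) (14,2)]:
  edge (14,0)–(24,0): clear
  edge (24,0)–(23,9): clear
  edge (23,9)–(16,11): clear
  edge (16,11)–(14,2): clear
  edge (14,2)–(14,0): clear
  midpoint (13/2,16) outside
  → clear
Obstacle 3 [(0,0) (9,2) (11,11) (3,11)]:
  edge (0,0)–(9,2): clear
  edge (9,2)–(11,11): clear
  edge (11,11)–(3,11): clear
  edge (3,11)–(0,0): clear
  midpoint (13/2,16) outside
  → clear
Obstacle 4 [(1,21) (11,13) (10,24) (1,23)]:
  edge (1,21)–(11,13): crosses AB
  edge (11,13)–(10,24): crosses AB
  edge (10,24)–(1,23): clear
  edge (1,23)–(1,21): clear
  → BLOCKED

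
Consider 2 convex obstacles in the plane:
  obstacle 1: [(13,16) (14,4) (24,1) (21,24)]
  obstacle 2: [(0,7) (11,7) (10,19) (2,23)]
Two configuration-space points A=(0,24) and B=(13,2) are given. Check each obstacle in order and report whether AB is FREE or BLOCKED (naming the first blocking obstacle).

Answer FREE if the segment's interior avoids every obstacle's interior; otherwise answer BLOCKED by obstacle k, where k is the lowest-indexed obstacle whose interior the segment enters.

Obstacle 1 [(13,16) (14,4) (24,1) (21,24)]:
  edge (13,16)–(14,4): clear
  edge (14,4)–(24,1): clear
  edge (24,1)–(21,24): clear
  edge (21,24)–(13,16): clear
  midpoint (13/2,13) outside
  → clear
Obstacle 2 [(0,7) (11,7) (10,19) (2,23)]:
  edge (0,7)–(11,7): crosses AB
  edge (11,7)–(10,19): clear
  edge (10,19)–(2,23): clear
  edge (2,23)–(0,7): crosses AB
  → BLOCKED

BLOCKED by obstacle 2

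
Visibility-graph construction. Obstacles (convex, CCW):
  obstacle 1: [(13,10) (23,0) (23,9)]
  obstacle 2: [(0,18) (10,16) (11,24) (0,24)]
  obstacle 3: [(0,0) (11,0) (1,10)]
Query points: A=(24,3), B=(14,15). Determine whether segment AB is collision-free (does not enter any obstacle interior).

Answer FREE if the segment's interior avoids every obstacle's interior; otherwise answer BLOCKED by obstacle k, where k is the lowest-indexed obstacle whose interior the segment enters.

Obstacle 1 [(13,10) (23,0) (23,9)]:
  edge (13,10)–(23,0): clear
  edge (23,0)–(23,9): crosses AB
  edge (23,9)–(13,10): crosses AB
  → BLOCKED
Obstacle 2 [(0,18) (10,16) (11,24) (0,24)]:
  edge (0,18)–(10,16): clear
  edge (10,16)–(11,24): clear
  edge (11,24)–(0,24): clear
  edge (0,24)–(0,18): clear
  midpoint (19,9) outside
  → clear
Obstacle 3 [(0,0) (11,0) (1,10)]:
  edge (0,0)–(11,0): clear
  edge (11,0)–(1,10): clear
  edge (1,10)–(0,0): clear
  midpoint (19,9) outside
  → clear

BLOCKED by obstacle 1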